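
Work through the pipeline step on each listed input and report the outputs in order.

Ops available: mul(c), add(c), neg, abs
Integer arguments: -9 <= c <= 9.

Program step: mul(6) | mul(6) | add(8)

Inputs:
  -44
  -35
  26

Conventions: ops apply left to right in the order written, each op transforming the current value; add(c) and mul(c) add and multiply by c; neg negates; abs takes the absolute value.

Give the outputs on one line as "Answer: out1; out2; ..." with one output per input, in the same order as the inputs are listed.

-1576; -1252; 944

Execution, op by op:
  -44 -> -264 -> -1584 -> -1576
  -35 -> -210 -> -1260 -> -1252
  26 -> 156 -> 936 -> 944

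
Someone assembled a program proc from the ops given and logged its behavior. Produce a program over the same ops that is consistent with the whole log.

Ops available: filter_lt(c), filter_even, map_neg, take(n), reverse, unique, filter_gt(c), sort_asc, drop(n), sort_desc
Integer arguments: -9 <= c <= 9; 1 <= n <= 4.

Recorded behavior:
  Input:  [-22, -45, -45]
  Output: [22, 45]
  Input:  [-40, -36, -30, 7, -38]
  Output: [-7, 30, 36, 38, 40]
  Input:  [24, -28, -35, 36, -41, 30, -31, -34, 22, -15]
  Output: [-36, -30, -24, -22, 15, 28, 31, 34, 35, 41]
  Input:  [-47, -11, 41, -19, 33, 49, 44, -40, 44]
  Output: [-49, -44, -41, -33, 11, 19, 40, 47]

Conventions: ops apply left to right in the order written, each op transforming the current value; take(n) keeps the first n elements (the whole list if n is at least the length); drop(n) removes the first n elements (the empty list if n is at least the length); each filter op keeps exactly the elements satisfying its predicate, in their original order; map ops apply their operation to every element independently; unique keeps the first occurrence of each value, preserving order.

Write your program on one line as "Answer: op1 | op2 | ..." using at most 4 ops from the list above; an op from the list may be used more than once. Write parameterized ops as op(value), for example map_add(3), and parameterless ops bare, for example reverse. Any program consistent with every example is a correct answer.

sort_asc | unique | map_neg | reverse

Check, running the answer program on each example:
  [-22, -45, -45] -> [-45, -45, -22] -> [-45, -22] -> [45, 22] -> [22, 45]
  [-40, -36, -30, 7, -38] -> [-40, -38, -36, -30, 7] -> [-40, -38, -36, -30, 7] -> [40, 38, 36, 30, -7] -> [-7, 30, 36, 38, 40]
  [24, -28, -35, 36, -41, 30, -31, -34, 22, -15] -> [-41, -35, -34, -31, -28, -15, 22, 24, 30, 36] -> [-41, -35, -34, -31, -28, -15, 22, 24, 30, 36] -> [41, 35, 34, 31, 28, 15, -22, -24, -30, -36] -> [-36, -30, -24, -22, 15, 28, 31, 34, 35, 41]
  [-47, -11, 41, -19, 33, 49, 44, -40, 44] -> [-47, -40, -19, -11, 33, 41, 44, 44, 49] -> [-47, -40, -19, -11, 33, 41, 44, 49] -> [47, 40, 19, 11, -33, -41, -44, -49] -> [-49, -44, -41, -33, 11, 19, 40, 47]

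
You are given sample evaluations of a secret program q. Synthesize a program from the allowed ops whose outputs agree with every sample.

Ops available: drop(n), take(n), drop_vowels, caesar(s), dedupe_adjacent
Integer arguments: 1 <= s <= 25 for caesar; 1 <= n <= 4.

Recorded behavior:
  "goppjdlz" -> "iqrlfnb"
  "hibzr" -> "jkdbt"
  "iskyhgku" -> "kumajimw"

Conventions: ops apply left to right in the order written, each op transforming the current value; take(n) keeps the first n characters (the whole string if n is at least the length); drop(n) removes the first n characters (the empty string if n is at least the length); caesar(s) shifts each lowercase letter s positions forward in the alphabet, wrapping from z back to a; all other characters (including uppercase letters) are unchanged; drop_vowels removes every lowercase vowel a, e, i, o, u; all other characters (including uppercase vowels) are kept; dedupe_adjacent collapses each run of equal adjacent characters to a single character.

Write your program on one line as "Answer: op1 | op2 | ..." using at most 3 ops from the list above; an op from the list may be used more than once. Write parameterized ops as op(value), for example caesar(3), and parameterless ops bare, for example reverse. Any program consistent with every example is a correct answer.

dedupe_adjacent | caesar(22) | caesar(6)

Check, running the answer program on each example:
  "goppjdlz" -> "gopjdlz" -> "cklfzhv" -> "iqrlfnb"
  "hibzr" -> "hibzr" -> "dexvn" -> "jkdbt"
  "iskyhgku" -> "iskyhgku" -> "eogudcgq" -> "kumajimw"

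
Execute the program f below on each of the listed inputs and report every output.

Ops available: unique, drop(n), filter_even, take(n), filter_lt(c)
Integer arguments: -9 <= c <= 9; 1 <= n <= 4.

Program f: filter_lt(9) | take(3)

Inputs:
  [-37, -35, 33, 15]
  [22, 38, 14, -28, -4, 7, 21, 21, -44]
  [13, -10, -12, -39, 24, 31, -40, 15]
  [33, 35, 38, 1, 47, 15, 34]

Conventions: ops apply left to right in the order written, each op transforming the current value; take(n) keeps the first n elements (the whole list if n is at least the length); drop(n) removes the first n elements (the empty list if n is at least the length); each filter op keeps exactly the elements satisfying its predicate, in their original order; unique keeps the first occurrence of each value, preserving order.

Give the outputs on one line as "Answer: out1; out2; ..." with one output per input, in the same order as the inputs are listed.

[-37, -35]; [-28, -4, 7]; [-10, -12, -39]; [1]

Execution, op by op:
  [-37, -35, 33, 15] -> [-37, -35] -> [-37, -35]
  [22, 38, 14, -28, -4, 7, 21, 21, -44] -> [-28, -4, 7, -44] -> [-28, -4, 7]
  [13, -10, -12, -39, 24, 31, -40, 15] -> [-10, -12, -39, -40] -> [-10, -12, -39]
  [33, 35, 38, 1, 47, 15, 34] -> [1] -> [1]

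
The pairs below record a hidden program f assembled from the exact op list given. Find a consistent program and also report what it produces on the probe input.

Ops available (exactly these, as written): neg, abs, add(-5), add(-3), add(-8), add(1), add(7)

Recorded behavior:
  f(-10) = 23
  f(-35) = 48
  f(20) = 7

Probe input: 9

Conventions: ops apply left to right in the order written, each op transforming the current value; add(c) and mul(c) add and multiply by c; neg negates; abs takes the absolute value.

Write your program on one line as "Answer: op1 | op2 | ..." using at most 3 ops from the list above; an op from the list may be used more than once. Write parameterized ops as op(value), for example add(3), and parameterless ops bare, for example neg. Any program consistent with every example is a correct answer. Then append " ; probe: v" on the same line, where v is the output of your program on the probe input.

add(-8) | add(-5) | abs ; probe: 4

Check, running the answer program on each example:
  -10 -> -18 -> -23 -> 23
  -35 -> -43 -> -48 -> 48
  20 -> 12 -> 7 -> 7
  probe: 9 -> 1 -> -4 -> 4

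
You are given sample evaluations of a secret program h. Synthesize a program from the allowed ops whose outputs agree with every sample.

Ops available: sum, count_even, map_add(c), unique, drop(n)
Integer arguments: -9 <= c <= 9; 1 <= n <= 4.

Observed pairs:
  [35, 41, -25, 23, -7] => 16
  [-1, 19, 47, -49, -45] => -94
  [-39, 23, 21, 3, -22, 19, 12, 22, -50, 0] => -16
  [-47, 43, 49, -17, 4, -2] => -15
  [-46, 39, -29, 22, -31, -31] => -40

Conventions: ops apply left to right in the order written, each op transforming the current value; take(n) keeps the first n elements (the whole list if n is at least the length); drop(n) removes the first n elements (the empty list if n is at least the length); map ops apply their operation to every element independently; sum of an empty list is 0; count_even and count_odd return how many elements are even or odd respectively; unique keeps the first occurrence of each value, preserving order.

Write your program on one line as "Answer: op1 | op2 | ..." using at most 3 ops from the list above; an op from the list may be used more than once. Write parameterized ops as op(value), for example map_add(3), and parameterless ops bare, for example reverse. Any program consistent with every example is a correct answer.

drop(3) | sum

Check, running the answer program on each example:
  [35, 41, -25, 23, -7] -> [23, -7] -> 16
  [-1, 19, 47, -49, -45] -> [-49, -45] -> -94
  [-39, 23, 21, 3, -22, 19, 12, 22, -50, 0] -> [3, -22, 19, 12, 22, -50, 0] -> -16
  [-47, 43, 49, -17, 4, -2] -> [-17, 4, -2] -> -15
  [-46, 39, -29, 22, -31, -31] -> [22, -31, -31] -> -40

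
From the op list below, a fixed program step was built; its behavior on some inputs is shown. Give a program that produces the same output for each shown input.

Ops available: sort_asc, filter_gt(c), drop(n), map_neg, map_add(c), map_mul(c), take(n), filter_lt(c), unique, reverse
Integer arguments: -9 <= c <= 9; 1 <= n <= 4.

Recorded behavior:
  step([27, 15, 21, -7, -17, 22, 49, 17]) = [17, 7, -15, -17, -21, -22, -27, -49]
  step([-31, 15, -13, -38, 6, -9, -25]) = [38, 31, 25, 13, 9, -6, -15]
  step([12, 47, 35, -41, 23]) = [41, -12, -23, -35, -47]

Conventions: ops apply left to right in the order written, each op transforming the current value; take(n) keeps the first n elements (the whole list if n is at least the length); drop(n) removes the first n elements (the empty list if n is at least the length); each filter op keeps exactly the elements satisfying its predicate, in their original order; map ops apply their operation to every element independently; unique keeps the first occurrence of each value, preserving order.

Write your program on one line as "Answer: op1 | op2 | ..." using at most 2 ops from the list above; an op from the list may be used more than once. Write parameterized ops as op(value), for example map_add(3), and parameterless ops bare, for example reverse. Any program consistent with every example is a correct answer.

sort_asc | map_neg

Check, running the answer program on each example:
  [27, 15, 21, -7, -17, 22, 49, 17] -> [-17, -7, 15, 17, 21, 22, 27, 49] -> [17, 7, -15, -17, -21, -22, -27, -49]
  [-31, 15, -13, -38, 6, -9, -25] -> [-38, -31, -25, -13, -9, 6, 15] -> [38, 31, 25, 13, 9, -6, -15]
  [12, 47, 35, -41, 23] -> [-41, 12, 23, 35, 47] -> [41, -12, -23, -35, -47]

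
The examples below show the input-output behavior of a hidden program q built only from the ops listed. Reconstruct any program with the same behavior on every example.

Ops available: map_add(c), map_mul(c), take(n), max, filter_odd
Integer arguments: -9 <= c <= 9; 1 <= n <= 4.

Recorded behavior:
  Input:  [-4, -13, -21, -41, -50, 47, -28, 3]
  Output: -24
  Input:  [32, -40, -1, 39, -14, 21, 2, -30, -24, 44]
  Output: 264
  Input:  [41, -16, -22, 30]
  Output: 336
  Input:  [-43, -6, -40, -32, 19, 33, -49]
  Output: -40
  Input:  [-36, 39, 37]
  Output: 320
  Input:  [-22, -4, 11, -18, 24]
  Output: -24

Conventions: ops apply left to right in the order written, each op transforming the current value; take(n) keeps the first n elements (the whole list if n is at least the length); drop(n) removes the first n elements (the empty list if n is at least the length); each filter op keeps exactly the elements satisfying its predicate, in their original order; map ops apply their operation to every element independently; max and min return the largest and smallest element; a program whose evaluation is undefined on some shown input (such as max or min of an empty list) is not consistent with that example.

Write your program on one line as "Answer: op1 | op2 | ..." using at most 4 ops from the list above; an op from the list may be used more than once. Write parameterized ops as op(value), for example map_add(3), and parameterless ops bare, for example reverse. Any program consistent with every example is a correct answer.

map_add(1) | map_mul(8) | take(2) | max

Check, running the answer program on each example:
  [-4, -13, -21, -41, -50, 47, -28, 3] -> [-3, -12, -20, -40, -49, 48, -27, 4] -> [-24, -96, -160, -320, -392, 384, -216, 32] -> [-24, -96] -> -24
  [32, -40, -1, 39, -14, 21, 2, -30, -24, 44] -> [33, -39, 0, 40, -13, 22, 3, -29, -23, 45] -> [264, -312, 0, 320, -104, 176, 24, -232, -184, 360] -> [264, -312] -> 264
  [41, -16, -22, 30] -> [42, -15, -21, 31] -> [336, -120, -168, 248] -> [336, -120] -> 336
  [-43, -6, -40, -32, 19, 33, -49] -> [-42, -5, -39, -31, 20, 34, -48] -> [-336, -40, -312, -248, 160, 272, -384] -> [-336, -40] -> -40
  [-36, 39, 37] -> [-35, 40, 38] -> [-280, 320, 304] -> [-280, 320] -> 320
  [-22, -4, 11, -18, 24] -> [-21, -3, 12, -17, 25] -> [-168, -24, 96, -136, 200] -> [-168, -24] -> -24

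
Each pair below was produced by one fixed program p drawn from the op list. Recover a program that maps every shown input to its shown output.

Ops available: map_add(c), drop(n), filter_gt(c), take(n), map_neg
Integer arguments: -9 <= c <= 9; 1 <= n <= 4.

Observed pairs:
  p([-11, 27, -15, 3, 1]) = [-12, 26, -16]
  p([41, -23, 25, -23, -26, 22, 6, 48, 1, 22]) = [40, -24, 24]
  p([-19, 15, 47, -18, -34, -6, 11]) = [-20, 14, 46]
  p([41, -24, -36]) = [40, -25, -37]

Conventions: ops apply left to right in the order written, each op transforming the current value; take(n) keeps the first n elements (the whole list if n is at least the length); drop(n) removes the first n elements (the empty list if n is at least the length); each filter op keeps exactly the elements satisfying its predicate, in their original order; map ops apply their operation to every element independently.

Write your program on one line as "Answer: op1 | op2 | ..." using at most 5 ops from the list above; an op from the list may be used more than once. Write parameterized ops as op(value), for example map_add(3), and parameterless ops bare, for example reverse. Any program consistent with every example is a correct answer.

map_neg | take(3) | map_add(-8) | map_neg | map_add(-9)

Check, running the answer program on each example:
  [-11, 27, -15, 3, 1] -> [11, -27, 15, -3, -1] -> [11, -27, 15] -> [3, -35, 7] -> [-3, 35, -7] -> [-12, 26, -16]
  [41, -23, 25, -23, -26, 22, 6, 48, 1, 22] -> [-41, 23, -25, 23, 26, -22, -6, -48, -1, -22] -> [-41, 23, -25] -> [-49, 15, -33] -> [49, -15, 33] -> [40, -24, 24]
  [-19, 15, 47, -18, -34, -6, 11] -> [19, -15, -47, 18, 34, 6, -11] -> [19, -15, -47] -> [11, -23, -55] -> [-11, 23, 55] -> [-20, 14, 46]
  [41, -24, -36] -> [-41, 24, 36] -> [-41, 24, 36] -> [-49, 16, 28] -> [49, -16, -28] -> [40, -25, -37]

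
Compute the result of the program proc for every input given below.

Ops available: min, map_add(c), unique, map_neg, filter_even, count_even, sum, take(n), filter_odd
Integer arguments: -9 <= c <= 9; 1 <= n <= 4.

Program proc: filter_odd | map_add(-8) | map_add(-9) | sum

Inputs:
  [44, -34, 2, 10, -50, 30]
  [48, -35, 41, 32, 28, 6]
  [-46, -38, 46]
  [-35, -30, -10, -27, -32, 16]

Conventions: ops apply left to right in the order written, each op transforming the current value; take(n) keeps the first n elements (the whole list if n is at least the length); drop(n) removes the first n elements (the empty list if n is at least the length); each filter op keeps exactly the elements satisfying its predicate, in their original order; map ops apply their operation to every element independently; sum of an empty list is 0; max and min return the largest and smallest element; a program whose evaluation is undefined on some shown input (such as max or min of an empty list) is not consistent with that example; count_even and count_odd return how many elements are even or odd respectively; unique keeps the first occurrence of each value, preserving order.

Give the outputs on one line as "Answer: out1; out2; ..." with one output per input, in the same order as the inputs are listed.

Execution, op by op:
  [44, -34, 2, 10, -50, 30] -> [] -> [] -> [] -> 0
  [48, -35, 41, 32, 28, 6] -> [-35, 41] -> [-43, 33] -> [-52, 24] -> -28
  [-46, -38, 46] -> [] -> [] -> [] -> 0
  [-35, -30, -10, -27, -32, 16] -> [-35, -27] -> [-43, -35] -> [-52, -44] -> -96

0; -28; 0; -96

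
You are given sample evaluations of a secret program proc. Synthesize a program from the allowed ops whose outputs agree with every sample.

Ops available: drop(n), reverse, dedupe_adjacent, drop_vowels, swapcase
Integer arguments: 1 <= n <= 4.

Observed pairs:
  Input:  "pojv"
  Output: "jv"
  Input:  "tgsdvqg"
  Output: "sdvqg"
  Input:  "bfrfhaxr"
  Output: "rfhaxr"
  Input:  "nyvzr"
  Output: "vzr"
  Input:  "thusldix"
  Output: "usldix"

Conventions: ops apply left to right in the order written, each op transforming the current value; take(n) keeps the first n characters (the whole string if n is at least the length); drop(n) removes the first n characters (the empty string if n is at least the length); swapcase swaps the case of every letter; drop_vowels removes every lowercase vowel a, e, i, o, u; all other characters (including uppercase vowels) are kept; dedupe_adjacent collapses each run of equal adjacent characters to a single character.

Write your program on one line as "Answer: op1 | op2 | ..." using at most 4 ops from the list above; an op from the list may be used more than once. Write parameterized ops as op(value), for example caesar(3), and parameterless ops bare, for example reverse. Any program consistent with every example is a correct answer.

swapcase | drop(2) | swapcase

Check, running the answer program on each example:
  "pojv" -> "POJV" -> "JV" -> "jv"
  "tgsdvqg" -> "TGSDVQG" -> "SDVQG" -> "sdvqg"
  "bfrfhaxr" -> "BFRFHAXR" -> "RFHAXR" -> "rfhaxr"
  "nyvzr" -> "NYVZR" -> "VZR" -> "vzr"
  "thusldix" -> "THUSLDIX" -> "USLDIX" -> "usldix"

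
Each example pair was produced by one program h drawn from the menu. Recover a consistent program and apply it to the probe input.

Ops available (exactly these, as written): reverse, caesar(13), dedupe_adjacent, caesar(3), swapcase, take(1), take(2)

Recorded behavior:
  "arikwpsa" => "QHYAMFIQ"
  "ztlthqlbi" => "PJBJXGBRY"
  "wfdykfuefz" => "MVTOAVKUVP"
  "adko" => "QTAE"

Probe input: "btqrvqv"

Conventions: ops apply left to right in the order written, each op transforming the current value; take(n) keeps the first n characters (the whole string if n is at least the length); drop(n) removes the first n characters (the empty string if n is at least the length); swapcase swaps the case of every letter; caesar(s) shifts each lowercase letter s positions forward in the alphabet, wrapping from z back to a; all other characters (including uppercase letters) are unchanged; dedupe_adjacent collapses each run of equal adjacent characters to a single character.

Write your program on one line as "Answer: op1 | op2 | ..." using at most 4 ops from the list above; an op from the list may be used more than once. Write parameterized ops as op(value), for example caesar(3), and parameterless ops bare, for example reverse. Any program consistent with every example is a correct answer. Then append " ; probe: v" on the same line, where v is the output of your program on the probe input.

caesar(13) | caesar(3) | swapcase ; probe: "RJGHLGL"

Check, running the answer program on each example:
  "arikwpsa" -> "nevxjcfn" -> "qhyamfiq" -> "QHYAMFIQ"
  "ztlthqlbi" -> "mgygudyov" -> "pjbjxgbry" -> "PJBJXGBRY"
  "wfdykfuefz" -> "jsqlxshrsm" -> "mvtoavkuvp" -> "MVTOAVKUVP"
  "adko" -> "nqxb" -> "qtae" -> "QTAE"
  probe: "btqrvqv" -> "ogdeidi" -> "rjghlgl" -> "RJGHLGL"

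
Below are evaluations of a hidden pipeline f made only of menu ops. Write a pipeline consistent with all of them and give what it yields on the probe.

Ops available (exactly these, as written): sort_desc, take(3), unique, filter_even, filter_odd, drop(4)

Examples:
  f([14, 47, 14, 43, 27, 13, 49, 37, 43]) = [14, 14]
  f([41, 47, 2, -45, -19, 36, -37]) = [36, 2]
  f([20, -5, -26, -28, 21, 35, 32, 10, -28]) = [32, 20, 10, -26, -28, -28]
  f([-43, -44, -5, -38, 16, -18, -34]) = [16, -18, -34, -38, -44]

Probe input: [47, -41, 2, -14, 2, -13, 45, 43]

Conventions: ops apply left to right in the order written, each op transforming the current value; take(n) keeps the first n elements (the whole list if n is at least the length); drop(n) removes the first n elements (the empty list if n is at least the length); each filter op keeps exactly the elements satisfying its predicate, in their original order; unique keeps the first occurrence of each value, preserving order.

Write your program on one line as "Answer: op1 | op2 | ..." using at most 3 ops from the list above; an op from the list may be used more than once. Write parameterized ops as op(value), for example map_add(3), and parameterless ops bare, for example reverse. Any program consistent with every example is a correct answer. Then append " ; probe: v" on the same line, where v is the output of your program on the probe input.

sort_desc | filter_even ; probe: [2, 2, -14]

Check, running the answer program on each example:
  [14, 47, 14, 43, 27, 13, 49, 37, 43] -> [49, 47, 43, 43, 37, 27, 14, 14, 13] -> [14, 14]
  [41, 47, 2, -45, -19, 36, -37] -> [47, 41, 36, 2, -19, -37, -45] -> [36, 2]
  [20, -5, -26, -28, 21, 35, 32, 10, -28] -> [35, 32, 21, 20, 10, -5, -26, -28, -28] -> [32, 20, 10, -26, -28, -28]
  [-43, -44, -5, -38, 16, -18, -34] -> [16, -5, -18, -34, -38, -43, -44] -> [16, -18, -34, -38, -44]
  probe: [47, -41, 2, -14, 2, -13, 45, 43] -> [47, 45, 43, 2, 2, -13, -14, -41] -> [2, 2, -14]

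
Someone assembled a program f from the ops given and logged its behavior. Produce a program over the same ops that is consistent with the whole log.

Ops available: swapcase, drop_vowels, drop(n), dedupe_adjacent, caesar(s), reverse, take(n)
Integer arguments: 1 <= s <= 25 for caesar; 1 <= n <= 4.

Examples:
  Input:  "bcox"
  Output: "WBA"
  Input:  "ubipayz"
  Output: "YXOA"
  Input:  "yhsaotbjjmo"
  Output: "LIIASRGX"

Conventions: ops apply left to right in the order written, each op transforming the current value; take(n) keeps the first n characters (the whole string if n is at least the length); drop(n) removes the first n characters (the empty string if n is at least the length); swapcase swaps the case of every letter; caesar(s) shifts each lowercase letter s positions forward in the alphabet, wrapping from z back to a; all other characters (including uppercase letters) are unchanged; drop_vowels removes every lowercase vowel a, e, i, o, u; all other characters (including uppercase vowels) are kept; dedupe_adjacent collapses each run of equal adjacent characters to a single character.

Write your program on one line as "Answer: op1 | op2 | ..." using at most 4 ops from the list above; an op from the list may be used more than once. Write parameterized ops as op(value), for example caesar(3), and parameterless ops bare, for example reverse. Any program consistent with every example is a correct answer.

reverse | drop_vowels | caesar(25) | swapcase

Check, running the answer program on each example:
  "bcox" -> "xocb" -> "xcb" -> "wba" -> "WBA"
  "ubipayz" -> "zyapibu" -> "zypb" -> "yxoa" -> "YXOA"
  "yhsaotbjjmo" -> "omjjbtoashy" -> "mjjbtshy" -> "liiasrgx" -> "LIIASRGX"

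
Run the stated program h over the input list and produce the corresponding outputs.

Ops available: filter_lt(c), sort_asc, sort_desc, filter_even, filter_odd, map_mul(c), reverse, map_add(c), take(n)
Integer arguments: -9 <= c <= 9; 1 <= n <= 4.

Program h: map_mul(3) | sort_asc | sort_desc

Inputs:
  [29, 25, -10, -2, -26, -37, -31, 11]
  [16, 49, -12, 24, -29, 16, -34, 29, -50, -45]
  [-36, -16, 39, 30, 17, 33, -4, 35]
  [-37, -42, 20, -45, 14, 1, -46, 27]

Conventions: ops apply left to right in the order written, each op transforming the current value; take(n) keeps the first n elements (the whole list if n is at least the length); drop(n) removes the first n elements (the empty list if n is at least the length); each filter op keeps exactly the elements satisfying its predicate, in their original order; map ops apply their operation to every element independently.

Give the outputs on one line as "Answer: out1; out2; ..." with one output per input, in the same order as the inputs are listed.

[87, 75, 33, -6, -30, -78, -93, -111]; [147, 87, 72, 48, 48, -36, -87, -102, -135, -150]; [117, 105, 99, 90, 51, -12, -48, -108]; [81, 60, 42, 3, -111, -126, -135, -138]

Execution, op by op:
  [29, 25, -10, -2, -26, -37, -31, 11] -> [87, 75, -30, -6, -78, -111, -93, 33] -> [-111, -93, -78, -30, -6, 33, 75, 87] -> [87, 75, 33, -6, -30, -78, -93, -111]
  [16, 49, -12, 24, -29, 16, -34, 29, -50, -45] -> [48, 147, -36, 72, -87, 48, -102, 87, -150, -135] -> [-150, -135, -102, -87, -36, 48, 48, 72, 87, 147] -> [147, 87, 72, 48, 48, -36, -87, -102, -135, -150]
  [-36, -16, 39, 30, 17, 33, -4, 35] -> [-108, -48, 117, 90, 51, 99, -12, 105] -> [-108, -48, -12, 51, 90, 99, 105, 117] -> [117, 105, 99, 90, 51, -12, -48, -108]
  [-37, -42, 20, -45, 14, 1, -46, 27] -> [-111, -126, 60, -135, 42, 3, -138, 81] -> [-138, -135, -126, -111, 3, 42, 60, 81] -> [81, 60, 42, 3, -111, -126, -135, -138]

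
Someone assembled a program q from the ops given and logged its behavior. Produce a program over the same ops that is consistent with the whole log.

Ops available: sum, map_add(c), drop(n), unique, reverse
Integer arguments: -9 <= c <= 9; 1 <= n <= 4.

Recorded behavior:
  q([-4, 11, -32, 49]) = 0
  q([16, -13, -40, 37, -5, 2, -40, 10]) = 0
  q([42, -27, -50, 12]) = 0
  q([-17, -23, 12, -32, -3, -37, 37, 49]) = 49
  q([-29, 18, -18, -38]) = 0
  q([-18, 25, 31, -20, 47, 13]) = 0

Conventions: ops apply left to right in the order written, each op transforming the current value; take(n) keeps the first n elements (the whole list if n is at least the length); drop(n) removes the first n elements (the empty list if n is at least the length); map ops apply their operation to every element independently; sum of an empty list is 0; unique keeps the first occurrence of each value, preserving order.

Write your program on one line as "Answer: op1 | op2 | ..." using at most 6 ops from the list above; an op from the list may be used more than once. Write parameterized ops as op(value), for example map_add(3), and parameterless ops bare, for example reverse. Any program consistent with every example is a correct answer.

unique | drop(3) | drop(1) | drop(3) | sum

Check, running the answer program on each example:
  [-4, 11, -32, 49] -> [-4, 11, -32, 49] -> [49] -> [] -> [] -> 0
  [16, -13, -40, 37, -5, 2, -40, 10] -> [16, -13, -40, 37, -5, 2, 10] -> [37, -5, 2, 10] -> [-5, 2, 10] -> [] -> 0
  [42, -27, -50, 12] -> [42, -27, -50, 12] -> [12] -> [] -> [] -> 0
  [-17, -23, 12, -32, -3, -37, 37, 49] -> [-17, -23, 12, -32, -3, -37, 37, 49] -> [-32, -3, -37, 37, 49] -> [-3, -37, 37, 49] -> [49] -> 49
  [-29, 18, -18, -38] -> [-29, 18, -18, -38] -> [-38] -> [] -> [] -> 0
  [-18, 25, 31, -20, 47, 13] -> [-18, 25, 31, -20, 47, 13] -> [-20, 47, 13] -> [47, 13] -> [] -> 0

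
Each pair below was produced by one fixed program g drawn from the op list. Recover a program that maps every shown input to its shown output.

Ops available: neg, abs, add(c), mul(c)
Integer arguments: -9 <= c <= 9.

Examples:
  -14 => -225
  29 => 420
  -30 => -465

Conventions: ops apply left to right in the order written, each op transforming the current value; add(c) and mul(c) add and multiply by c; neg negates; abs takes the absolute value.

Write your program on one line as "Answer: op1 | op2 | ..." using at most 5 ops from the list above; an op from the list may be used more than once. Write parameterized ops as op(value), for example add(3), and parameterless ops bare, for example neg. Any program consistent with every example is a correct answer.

add(-7) | add(2) | add(4) | mul(5) | mul(3)

Check, running the answer program on each example:
  -14 -> -21 -> -19 -> -15 -> -75 -> -225
  29 -> 22 -> 24 -> 28 -> 140 -> 420
  -30 -> -37 -> -35 -> -31 -> -155 -> -465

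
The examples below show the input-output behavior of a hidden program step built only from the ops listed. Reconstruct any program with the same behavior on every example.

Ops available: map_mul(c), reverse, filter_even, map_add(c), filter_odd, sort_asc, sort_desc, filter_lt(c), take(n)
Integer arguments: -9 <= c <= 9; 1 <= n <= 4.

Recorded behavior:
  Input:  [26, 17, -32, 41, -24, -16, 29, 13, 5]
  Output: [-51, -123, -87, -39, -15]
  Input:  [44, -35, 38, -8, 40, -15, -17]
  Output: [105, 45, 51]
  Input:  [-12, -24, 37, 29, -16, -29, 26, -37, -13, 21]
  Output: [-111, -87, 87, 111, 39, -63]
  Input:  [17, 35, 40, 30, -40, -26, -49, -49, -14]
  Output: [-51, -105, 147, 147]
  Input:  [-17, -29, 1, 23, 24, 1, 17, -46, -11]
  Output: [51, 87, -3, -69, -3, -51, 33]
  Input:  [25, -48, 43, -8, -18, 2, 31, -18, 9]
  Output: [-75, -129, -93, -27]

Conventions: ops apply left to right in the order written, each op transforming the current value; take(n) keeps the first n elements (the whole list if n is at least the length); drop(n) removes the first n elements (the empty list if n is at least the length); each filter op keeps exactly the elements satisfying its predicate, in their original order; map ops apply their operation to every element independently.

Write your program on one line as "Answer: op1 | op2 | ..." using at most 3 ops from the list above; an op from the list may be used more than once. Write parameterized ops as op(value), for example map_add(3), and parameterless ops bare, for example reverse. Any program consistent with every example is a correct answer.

filter_odd | map_mul(-3)

Check, running the answer program on each example:
  [26, 17, -32, 41, -24, -16, 29, 13, 5] -> [17, 41, 29, 13, 5] -> [-51, -123, -87, -39, -15]
  [44, -35, 38, -8, 40, -15, -17] -> [-35, -15, -17] -> [105, 45, 51]
  [-12, -24, 37, 29, -16, -29, 26, -37, -13, 21] -> [37, 29, -29, -37, -13, 21] -> [-111, -87, 87, 111, 39, -63]
  [17, 35, 40, 30, -40, -26, -49, -49, -14] -> [17, 35, -49, -49] -> [-51, -105, 147, 147]
  [-17, -29, 1, 23, 24, 1, 17, -46, -11] -> [-17, -29, 1, 23, 1, 17, -11] -> [51, 87, -3, -69, -3, -51, 33]
  [25, -48, 43, -8, -18, 2, 31, -18, 9] -> [25, 43, 31, 9] -> [-75, -129, -93, -27]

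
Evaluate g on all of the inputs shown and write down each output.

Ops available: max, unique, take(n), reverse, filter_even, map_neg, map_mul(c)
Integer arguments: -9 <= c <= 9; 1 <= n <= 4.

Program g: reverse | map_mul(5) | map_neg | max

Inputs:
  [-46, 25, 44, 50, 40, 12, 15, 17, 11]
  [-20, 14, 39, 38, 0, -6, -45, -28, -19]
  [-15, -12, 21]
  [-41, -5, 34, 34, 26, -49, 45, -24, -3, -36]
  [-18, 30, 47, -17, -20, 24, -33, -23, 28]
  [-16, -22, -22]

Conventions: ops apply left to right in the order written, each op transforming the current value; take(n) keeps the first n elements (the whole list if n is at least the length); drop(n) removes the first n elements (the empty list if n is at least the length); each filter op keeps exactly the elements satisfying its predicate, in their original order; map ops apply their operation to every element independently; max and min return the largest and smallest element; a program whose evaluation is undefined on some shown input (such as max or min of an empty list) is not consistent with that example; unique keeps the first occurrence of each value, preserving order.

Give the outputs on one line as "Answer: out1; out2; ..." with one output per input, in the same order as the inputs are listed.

Execution, op by op:
  [-46, 25, 44, 50, 40, 12, 15, 17, 11] -> [11, 17, 15, 12, 40, 50, 44, 25, -46] -> [55, 85, 75, 60, 200, 250, 220, 125, -230] -> [-55, -85, -75, -60, -200, -250, -220, -125, 230] -> 230
  [-20, 14, 39, 38, 0, -6, -45, -28, -19] -> [-19, -28, -45, -6, 0, 38, 39, 14, -20] -> [-95, -140, -225, -30, 0, 190, 195, 70, -100] -> [95, 140, 225, 30, 0, -190, -195, -70, 100] -> 225
  [-15, -12, 21] -> [21, -12, -15] -> [105, -60, -75] -> [-105, 60, 75] -> 75
  [-41, -5, 34, 34, 26, -49, 45, -24, -3, -36] -> [-36, -3, -24, 45, -49, 26, 34, 34, -5, -41] -> [-180, -15, -120, 225, -245, 130, 170, 170, -25, -205] -> [180, 15, 120, -225, 245, -130, -170, -170, 25, 205] -> 245
  [-18, 30, 47, -17, -20, 24, -33, -23, 28] -> [28, -23, -33, 24, -20, -17, 47, 30, -18] -> [140, -115, -165, 120, -100, -85, 235, 150, -90] -> [-140, 115, 165, -120, 100, 85, -235, -150, 90] -> 165
  [-16, -22, -22] -> [-22, -22, -16] -> [-110, -110, -80] -> [110, 110, 80] -> 110

230; 225; 75; 245; 165; 110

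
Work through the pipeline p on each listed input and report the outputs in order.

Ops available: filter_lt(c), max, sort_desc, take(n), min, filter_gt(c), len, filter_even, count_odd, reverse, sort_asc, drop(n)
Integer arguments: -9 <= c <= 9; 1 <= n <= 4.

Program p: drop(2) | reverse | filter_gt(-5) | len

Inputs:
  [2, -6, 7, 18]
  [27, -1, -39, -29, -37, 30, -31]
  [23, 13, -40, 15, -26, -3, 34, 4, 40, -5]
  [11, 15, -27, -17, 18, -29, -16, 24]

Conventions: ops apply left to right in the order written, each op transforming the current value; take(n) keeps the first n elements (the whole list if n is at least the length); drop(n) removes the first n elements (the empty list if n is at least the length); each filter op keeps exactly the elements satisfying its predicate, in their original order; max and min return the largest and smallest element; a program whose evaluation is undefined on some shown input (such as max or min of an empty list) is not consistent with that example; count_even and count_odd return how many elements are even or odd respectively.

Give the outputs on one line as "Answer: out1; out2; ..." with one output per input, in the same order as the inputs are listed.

Execution, op by op:
  [2, -6, 7, 18] -> [7, 18] -> [18, 7] -> [18, 7] -> 2
  [27, -1, -39, -29, -37, 30, -31] -> [-39, -29, -37, 30, -31] -> [-31, 30, -37, -29, -39] -> [30] -> 1
  [23, 13, -40, 15, -26, -3, 34, 4, 40, -5] -> [-40, 15, -26, -3, 34, 4, 40, -5] -> [-5, 40, 4, 34, -3, -26, 15, -40] -> [40, 4, 34, -3, 15] -> 5
  [11, 15, -27, -17, 18, -29, -16, 24] -> [-27, -17, 18, -29, -16, 24] -> [24, -16, -29, 18, -17, -27] -> [24, 18] -> 2

2; 1; 5; 2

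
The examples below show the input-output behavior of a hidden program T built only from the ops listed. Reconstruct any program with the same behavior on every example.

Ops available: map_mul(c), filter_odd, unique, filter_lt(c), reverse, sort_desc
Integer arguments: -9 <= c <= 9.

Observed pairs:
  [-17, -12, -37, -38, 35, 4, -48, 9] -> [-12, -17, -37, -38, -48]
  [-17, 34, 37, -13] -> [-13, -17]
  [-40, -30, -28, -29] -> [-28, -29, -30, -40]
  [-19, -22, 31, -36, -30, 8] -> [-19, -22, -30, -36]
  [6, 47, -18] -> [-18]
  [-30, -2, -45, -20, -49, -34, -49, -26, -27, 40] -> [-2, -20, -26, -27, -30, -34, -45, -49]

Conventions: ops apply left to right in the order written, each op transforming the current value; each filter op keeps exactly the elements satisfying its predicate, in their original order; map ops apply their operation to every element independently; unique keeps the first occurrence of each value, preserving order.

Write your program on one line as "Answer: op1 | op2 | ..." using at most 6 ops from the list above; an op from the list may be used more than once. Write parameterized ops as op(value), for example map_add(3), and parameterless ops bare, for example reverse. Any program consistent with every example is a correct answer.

sort_desc | reverse | filter_lt(3) | unique | sort_desc

Check, running the answer program on each example:
  [-17, -12, -37, -38, 35, 4, -48, 9] -> [35, 9, 4, -12, -17, -37, -38, -48] -> [-48, -38, -37, -17, -12, 4, 9, 35] -> [-48, -38, -37, -17, -12] -> [-48, -38, -37, -17, -12] -> [-12, -17, -37, -38, -48]
  [-17, 34, 37, -13] -> [37, 34, -13, -17] -> [-17, -13, 34, 37] -> [-17, -13] -> [-17, -13] -> [-13, -17]
  [-40, -30, -28, -29] -> [-28, -29, -30, -40] -> [-40, -30, -29, -28] -> [-40, -30, -29, -28] -> [-40, -30, -29, -28] -> [-28, -29, -30, -40]
  [-19, -22, 31, -36, -30, 8] -> [31, 8, -19, -22, -30, -36] -> [-36, -30, -22, -19, 8, 31] -> [-36, -30, -22, -19] -> [-36, -30, -22, -19] -> [-19, -22, -30, -36]
  [6, 47, -18] -> [47, 6, -18] -> [-18, 6, 47] -> [-18] -> [-18] -> [-18]
  [-30, -2, -45, -20, -49, -34, -49, -26, -27, 40] -> [40, -2, -20, -26, -27, -30, -34, -45, -49, -49] -> [-49, -49, -45, -34, -30, -27, -26, -20, -2, 40] -> [-49, -49, -45, -34, -30, -27, -26, -20, -2] -> [-49, -45, -34, -30, -27, -26, -20, -2] -> [-2, -20, -26, -27, -30, -34, -45, -49]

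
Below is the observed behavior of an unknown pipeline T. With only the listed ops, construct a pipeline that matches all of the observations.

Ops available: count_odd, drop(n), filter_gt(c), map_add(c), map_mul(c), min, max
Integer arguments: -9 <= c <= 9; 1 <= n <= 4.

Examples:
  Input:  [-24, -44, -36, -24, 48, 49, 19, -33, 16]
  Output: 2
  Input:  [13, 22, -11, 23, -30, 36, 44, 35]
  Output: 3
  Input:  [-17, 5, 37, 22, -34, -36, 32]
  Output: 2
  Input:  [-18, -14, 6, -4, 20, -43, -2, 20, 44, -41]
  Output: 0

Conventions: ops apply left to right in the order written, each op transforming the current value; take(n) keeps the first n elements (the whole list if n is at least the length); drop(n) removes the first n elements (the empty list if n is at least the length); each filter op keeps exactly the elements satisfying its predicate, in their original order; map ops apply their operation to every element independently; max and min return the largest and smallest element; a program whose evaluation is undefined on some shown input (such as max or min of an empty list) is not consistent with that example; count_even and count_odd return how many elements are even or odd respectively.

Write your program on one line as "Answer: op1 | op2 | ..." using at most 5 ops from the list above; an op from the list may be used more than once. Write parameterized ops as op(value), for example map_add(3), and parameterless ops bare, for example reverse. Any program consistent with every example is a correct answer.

filter_gt(2) | map_mul(-7) | map_mul(5) | map_add(-2) | count_odd

Check, running the answer program on each example:
  [-24, -44, -36, -24, 48, 49, 19, -33, 16] -> [48, 49, 19, 16] -> [-336, -343, -133, -112] -> [-1680, -1715, -665, -560] -> [-1682, -1717, -667, -562] -> 2
  [13, 22, -11, 23, -30, 36, 44, 35] -> [13, 22, 23, 36, 44, 35] -> [-91, -154, -161, -252, -308, -245] -> [-455, -770, -805, -1260, -1540, -1225] -> [-457, -772, -807, -1262, -1542, -1227] -> 3
  [-17, 5, 37, 22, -34, -36, 32] -> [5, 37, 22, 32] -> [-35, -259, -154, -224] -> [-175, -1295, -770, -1120] -> [-177, -1297, -772, -1122] -> 2
  [-18, -14, 6, -4, 20, -43, -2, 20, 44, -41] -> [6, 20, 20, 44] -> [-42, -140, -140, -308] -> [-210, -700, -700, -1540] -> [-212, -702, -702, -1542] -> 0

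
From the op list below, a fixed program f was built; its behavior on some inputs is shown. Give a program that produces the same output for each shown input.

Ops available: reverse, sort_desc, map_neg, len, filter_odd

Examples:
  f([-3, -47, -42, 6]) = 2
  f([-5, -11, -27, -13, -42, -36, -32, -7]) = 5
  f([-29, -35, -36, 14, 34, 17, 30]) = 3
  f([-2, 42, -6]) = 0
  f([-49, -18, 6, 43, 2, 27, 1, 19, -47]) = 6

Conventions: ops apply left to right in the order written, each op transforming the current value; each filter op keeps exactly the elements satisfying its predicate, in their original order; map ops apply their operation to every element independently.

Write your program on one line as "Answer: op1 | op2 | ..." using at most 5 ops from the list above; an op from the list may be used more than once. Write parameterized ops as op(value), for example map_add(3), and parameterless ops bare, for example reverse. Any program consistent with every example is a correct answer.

filter_odd | reverse | map_neg | reverse | len

Check, running the answer program on each example:
  [-3, -47, -42, 6] -> [-3, -47] -> [-47, -3] -> [47, 3] -> [3, 47] -> 2
  [-5, -11, -27, -13, -42, -36, -32, -7] -> [-5, -11, -27, -13, -7] -> [-7, -13, -27, -11, -5] -> [7, 13, 27, 11, 5] -> [5, 11, 27, 13, 7] -> 5
  [-29, -35, -36, 14, 34, 17, 30] -> [-29, -35, 17] -> [17, -35, -29] -> [-17, 35, 29] -> [29, 35, -17] -> 3
  [-2, 42, -6] -> [] -> [] -> [] -> [] -> 0
  [-49, -18, 6, 43, 2, 27, 1, 19, -47] -> [-49, 43, 27, 1, 19, -47] -> [-47, 19, 1, 27, 43, -49] -> [47, -19, -1, -27, -43, 49] -> [49, -43, -27, -1, -19, 47] -> 6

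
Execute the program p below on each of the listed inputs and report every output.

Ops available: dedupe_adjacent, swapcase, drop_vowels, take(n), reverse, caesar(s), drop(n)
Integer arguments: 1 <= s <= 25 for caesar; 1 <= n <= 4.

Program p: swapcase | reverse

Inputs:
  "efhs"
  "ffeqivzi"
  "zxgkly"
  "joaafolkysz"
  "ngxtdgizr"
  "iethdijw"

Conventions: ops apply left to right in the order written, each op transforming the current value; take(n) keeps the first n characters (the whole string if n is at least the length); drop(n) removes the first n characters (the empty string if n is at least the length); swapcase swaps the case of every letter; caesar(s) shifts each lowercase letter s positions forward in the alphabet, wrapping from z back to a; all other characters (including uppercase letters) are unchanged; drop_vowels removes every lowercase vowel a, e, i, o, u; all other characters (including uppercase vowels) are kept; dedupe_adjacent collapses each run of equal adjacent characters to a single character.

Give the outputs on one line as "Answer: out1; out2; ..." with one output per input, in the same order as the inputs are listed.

Execution, op by op:
  "efhs" -> "EFHS" -> "SHFE"
  "ffeqivzi" -> "FFEQIVZI" -> "IZVIQEFF"
  "zxgkly" -> "ZXGKLY" -> "YLKGXZ"
  "joaafolkysz" -> "JOAAFOLKYSZ" -> "ZSYKLOFAAOJ"
  "ngxtdgizr" -> "NGXTDGIZR" -> "RZIGDTXGN"
  "iethdijw" -> "IETHDIJW" -> "WJIDHTEI"

"SHFE"; "IZVIQEFF"; "YLKGXZ"; "ZSYKLOFAAOJ"; "RZIGDTXGN"; "WJIDHTEI"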